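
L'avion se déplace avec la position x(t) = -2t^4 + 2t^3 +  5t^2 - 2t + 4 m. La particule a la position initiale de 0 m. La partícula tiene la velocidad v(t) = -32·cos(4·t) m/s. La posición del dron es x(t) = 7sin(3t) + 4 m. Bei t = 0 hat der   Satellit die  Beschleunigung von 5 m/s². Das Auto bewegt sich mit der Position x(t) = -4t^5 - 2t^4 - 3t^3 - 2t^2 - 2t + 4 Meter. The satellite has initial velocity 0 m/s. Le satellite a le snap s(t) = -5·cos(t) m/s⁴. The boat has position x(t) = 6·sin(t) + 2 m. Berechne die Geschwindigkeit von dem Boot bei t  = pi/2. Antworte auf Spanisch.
Debemos derivar nuestra ecuación de la posición x(t) = 6·sin(t) + 2 1 vez. Tomando d/dt de x(t), encontramos v(t) = 6·cos(t). Tenemos la velocidad v(t) = 6·cos(t). Sustituyendo t = pi/2: v(pi/2) = 0.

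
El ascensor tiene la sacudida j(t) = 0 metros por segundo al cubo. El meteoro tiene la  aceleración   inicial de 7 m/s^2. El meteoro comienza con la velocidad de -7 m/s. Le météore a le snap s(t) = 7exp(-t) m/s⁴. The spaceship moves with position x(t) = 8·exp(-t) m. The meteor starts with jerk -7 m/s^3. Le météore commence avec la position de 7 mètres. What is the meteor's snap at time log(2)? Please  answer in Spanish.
Usando s(t) = 7·exp(-t) y sustituyendo t = log(2), encontramos s = 7/2.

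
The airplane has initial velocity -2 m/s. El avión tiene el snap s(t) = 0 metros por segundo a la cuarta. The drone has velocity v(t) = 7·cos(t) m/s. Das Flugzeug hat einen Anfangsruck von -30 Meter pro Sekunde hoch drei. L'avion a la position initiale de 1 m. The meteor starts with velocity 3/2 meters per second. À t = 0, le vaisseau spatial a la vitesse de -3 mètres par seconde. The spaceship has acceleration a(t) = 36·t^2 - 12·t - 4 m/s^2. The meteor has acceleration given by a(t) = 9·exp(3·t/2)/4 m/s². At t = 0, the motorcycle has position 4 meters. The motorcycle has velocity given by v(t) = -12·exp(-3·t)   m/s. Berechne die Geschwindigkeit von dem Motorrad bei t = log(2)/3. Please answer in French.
En utilisant v(t) = -12·exp(-3·t) et en substituant t = log(2)/3, nous trouvons v = -6.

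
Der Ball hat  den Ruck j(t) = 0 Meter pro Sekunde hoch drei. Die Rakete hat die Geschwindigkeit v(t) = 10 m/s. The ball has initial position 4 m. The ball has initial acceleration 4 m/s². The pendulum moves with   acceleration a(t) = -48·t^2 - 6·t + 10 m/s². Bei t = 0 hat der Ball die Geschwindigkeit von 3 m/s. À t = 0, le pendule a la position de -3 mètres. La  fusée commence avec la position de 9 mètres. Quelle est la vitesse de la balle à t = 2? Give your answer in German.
Ausgehend von dem Ruck j(t) = 0, nehmen wir 2 Integrale. Durch Integration von dem Ruck und Verwendung der Anfangsbedingung a(0) = 4, erhalten wir a(t) = 4. Das Integral von der Beschleunigung ist die Geschwindigkeit. Mit v(0) = 3 erhalten wir v(t) = 4·t + 3. Wir haben die Geschwindigkeit v(t) = 4·t + 3. Durch Einsetzen von t = 2: v(2) = 11.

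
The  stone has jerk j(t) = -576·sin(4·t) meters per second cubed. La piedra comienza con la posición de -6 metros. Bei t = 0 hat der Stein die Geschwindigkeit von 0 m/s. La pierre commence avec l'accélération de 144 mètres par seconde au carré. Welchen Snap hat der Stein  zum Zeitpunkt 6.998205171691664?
Um dies zu lösen, müssen wir 1 Ableitung unserer Gleichung für den Ruck j(t) = -576·sin(4·t) nehmen. Mit d/dt von j(t) finden wir s(t) = -2304·cos(4·t). Mit s(t) = -2304·cos(4·t) und Einsetzen von t = 6.998205171691664, finden wir s = 2213.30570812828.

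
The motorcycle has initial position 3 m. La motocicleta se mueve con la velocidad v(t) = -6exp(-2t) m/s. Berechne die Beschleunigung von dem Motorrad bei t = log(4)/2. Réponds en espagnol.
Debemos derivar nuestra ecuación de la velocidad v(t) = -6·exp(-2·t) 1 vez. La derivada de la velocidad da la aceleración: a(t) = 12·exp(-2·t). De la ecuación de la aceleración a(t) = 12·exp(-2·t), sustituimos t = log(4)/2 para obtener a = 3.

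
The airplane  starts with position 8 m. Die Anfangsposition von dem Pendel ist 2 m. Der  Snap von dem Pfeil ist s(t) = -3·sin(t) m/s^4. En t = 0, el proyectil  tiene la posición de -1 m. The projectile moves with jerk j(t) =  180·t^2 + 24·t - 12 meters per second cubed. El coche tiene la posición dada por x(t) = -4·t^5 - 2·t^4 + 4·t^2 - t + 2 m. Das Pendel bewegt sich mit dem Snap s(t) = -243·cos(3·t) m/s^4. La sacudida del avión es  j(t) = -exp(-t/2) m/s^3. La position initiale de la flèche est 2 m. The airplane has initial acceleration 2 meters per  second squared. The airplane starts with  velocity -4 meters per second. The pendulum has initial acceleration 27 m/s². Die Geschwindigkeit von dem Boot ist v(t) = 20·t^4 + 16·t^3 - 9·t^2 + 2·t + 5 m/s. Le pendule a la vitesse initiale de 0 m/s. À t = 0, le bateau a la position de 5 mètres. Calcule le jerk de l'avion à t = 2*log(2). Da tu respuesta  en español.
Tenemos la sacudida j(t) = -exp(-t/2). Sustituyendo t = 2*log(2): j(2*log(2)) = -1/2.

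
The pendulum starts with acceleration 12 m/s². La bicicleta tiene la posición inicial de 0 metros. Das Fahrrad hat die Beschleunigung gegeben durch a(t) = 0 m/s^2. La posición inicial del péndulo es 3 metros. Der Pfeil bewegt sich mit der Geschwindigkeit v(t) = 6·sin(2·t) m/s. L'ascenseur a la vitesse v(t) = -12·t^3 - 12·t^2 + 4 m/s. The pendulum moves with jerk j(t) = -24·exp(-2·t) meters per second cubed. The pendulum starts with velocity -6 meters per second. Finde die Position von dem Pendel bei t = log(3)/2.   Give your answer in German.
Wir müssen unsere Gleichung für den Ruck j(t) = -24·exp(-2·t) 3-mal integrieren. Die Stammfunktion von dem Ruck ist die Beschleunigung. Mit a(0) = 12 erhalten wir a(t) = 12·exp(-2·t). Durch Integration von der Beschleunigung und Verwendung der Anfangsbedingung v(0) = -6, erhalten wir v(t) = -6·exp(-2·t). Durch Integration von der Geschwindigkeit und Verwendung der Anfangsbedingung x(0) = 3, erhalten wir x(t) = 3·exp(-2·t). Aus der Gleichung für die Position x(t) = 3·exp(-2·t), setzen wir t = log(3)/2 ein und erhalten x = 1.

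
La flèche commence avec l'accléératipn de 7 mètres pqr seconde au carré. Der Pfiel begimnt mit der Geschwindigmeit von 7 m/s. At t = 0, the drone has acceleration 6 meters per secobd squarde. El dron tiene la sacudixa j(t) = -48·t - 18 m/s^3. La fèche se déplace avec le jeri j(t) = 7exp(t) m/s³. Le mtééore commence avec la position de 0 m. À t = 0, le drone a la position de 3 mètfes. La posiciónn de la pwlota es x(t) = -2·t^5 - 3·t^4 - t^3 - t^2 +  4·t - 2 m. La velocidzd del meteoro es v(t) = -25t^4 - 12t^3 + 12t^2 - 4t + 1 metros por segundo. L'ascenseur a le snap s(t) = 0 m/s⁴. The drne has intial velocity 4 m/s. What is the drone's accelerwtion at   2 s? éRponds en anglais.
We must find the antiderivative of our jerk equation j(t) = -48·t - 18 1 time. The integral of jerk, with a(0) = 6, gives acceleration: a(t) = -24·t^2 - 18·t + 6. Using a(t) = -24·t^2 - 18·t + 6 and substituting t = 2, we find a = -126.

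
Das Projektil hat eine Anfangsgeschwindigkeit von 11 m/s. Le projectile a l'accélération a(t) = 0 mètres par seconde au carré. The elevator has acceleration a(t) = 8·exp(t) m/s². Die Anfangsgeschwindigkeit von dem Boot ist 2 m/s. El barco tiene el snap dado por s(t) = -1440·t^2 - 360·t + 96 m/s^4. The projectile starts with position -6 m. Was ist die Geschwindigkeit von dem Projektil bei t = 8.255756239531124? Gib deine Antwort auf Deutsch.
Wir müssen unsere Gleichung für die Beschleunigung a(t) = 0 1-mal integrieren. Mit ∫a(t)dt und Anwendung von v(0) = 11, finden wir v(t) = 11. Wir haben die Geschwindigkeit v(t) = 11. Durch Einsetzen von t = 8.255756239531124: v(8.255756239531124) = 11.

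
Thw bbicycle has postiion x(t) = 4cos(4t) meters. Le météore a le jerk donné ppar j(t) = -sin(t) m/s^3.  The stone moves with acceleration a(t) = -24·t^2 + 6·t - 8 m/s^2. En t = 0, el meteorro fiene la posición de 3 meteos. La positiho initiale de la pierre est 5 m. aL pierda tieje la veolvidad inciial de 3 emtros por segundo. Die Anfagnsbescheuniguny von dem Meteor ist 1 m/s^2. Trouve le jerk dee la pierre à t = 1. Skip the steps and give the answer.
La réponse est -42.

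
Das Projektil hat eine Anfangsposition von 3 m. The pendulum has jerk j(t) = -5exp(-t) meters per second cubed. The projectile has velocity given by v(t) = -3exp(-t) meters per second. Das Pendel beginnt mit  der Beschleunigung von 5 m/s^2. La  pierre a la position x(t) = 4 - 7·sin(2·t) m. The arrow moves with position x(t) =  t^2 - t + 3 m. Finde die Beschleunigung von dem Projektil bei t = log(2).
Wir müssen unsere Gleichung für die Geschwindigkeit v(t) = -3·exp(-t) 1-mal ableiten. Durch Ableiten von der Geschwindigkeit erhalten wir die Beschleunigung: a(t) = 3·exp(-t). Wir haben die Beschleunigung a(t) = 3·exp(-t). Durch Einsetzen von t = log(2): a(log(2)) = 3/2.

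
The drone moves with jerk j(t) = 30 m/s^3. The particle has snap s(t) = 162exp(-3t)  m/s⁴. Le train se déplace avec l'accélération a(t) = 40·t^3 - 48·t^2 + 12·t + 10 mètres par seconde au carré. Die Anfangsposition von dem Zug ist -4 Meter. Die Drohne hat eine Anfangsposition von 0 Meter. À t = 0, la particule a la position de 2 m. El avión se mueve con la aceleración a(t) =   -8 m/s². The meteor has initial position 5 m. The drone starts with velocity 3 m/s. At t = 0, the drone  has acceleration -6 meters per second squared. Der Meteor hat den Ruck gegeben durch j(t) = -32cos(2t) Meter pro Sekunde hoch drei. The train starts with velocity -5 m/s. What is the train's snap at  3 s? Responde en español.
Partiendo de la aceleración a(t) = 40·t^3 - 48·t^2 + 12·t + 10, tomamos 2 derivadas. La derivada de la aceleración da la sacudida: j(t) = 120·t^2 - 96·t + 12. La derivada de la sacudida da el snap: s(t) = 240·t - 96. Tenemos el snap s(t) = 240·t - 96. Sustituyendo t = 3: s(3) = 624.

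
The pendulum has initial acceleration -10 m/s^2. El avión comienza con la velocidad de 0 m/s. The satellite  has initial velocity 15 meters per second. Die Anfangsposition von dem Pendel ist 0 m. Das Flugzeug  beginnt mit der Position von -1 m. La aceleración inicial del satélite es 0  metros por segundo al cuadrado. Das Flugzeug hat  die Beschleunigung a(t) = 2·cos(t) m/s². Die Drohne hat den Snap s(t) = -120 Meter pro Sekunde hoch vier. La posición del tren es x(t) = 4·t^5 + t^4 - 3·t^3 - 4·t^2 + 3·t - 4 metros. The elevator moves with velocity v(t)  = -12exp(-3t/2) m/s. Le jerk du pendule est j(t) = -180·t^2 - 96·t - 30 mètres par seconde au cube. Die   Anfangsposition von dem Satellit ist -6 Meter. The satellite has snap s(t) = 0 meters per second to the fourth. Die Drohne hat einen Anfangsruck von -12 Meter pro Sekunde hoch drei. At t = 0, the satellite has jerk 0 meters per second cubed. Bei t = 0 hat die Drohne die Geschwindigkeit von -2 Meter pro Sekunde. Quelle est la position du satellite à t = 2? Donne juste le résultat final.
À t = 2, x = 24.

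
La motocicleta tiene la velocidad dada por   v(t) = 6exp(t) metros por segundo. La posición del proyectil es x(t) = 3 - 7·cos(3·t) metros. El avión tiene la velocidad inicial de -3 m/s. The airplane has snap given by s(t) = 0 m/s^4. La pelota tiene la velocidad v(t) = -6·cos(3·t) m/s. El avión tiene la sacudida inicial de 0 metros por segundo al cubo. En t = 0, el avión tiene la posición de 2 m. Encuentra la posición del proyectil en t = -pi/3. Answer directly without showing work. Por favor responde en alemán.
x(-pi/3) = 10.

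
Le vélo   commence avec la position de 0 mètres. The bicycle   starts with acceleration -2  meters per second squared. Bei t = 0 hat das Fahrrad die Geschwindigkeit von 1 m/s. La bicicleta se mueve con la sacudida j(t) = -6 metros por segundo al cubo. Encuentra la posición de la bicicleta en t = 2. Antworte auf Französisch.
Pour résoudre ceci, nous devons prendre 3 primitives de notre équation du jerk j(t) = -6. L'intégrale du jerk, avec a(0) = -2, donne l'accélération: a(t) = -6·t - 2. En prenant ∫a(t)dt et en appliquant v(0) = 1, nous trouvons v(t) = -3·t^2 - 2·t + 1. En prenant ∫v(t)dt et en appliquant x(0) = 0, nous trouvons x(t) = -t^3 - t^2 + t. En utilisant x(t) = -t^3 - t^2 + t et en substituant t = 2, nous trouvons x = -10.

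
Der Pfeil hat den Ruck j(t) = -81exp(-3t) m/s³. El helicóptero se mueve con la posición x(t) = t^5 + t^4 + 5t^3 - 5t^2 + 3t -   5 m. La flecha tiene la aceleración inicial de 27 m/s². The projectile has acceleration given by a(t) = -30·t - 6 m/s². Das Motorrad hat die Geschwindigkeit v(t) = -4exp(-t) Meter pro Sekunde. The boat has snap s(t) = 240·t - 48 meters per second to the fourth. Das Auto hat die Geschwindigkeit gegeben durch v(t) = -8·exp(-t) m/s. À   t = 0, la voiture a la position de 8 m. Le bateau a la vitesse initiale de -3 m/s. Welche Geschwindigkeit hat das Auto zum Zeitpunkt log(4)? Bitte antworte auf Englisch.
From the given velocity equation v(t) = -8·exp(-t), we substitute t = log(4) to get v = -2.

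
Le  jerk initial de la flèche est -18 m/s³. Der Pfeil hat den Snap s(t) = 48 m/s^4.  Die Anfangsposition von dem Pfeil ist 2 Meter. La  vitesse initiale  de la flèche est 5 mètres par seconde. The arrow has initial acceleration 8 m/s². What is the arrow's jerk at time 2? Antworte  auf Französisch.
Nous devons trouver l'intégrale de notre équation du snap s(t) = 48 1 fois. En intégrant le snap et en utilisant la condition initiale j(0) = -18, nous obtenons j(t) = 48·t - 18. Nous avons le jerk j(t) = 48·t - 18. En substituant t = 2: j(2) = 78.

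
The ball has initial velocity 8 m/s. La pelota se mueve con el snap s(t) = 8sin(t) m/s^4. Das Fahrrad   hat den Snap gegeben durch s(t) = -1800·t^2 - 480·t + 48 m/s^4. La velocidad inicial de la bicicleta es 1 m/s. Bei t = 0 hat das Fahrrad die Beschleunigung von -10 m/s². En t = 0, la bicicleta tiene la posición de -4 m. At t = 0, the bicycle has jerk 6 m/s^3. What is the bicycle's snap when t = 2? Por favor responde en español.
De la ecuación del snap s(t) = -1800·t^2 - 480·t + 48, sustituimos t = 2 para obtener s = -8112.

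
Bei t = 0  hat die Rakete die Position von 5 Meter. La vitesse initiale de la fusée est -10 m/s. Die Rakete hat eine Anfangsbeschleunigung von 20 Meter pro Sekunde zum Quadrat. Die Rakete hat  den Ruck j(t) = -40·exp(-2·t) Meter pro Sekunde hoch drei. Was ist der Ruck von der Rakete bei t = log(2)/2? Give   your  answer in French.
Nous avons le jerk j(t) = -40·exp(-2·t). En substituant t = log(2)/2: j(log(2)/2) = -20.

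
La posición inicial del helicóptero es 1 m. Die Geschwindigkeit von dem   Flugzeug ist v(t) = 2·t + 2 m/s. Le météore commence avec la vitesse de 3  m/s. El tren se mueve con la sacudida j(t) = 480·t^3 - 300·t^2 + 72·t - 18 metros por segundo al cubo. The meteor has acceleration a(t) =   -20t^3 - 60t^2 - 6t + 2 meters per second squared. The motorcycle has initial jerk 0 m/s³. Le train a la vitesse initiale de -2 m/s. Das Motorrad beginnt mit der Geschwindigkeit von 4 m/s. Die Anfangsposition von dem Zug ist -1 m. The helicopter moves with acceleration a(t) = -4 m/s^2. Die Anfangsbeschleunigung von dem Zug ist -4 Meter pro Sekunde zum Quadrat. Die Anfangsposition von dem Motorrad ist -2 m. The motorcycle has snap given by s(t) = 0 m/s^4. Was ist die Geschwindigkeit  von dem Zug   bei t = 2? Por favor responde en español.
Debemos encontrar la antiderivada de nuestra ecuación de la sacudida j(t) = 480·t^3 - 300·t^2 + 72·t - 18 2 veces. La integral de la sacudida, con a(0) = -4, da la aceleración: a(t) = 120·t^4 - 100·t^3 + 36·t^2 - 18·t - 4. Tomando ∫a(t)dt y aplicando v(0) = -2, encontramos v(t) = 24·t^5 - 25·t^4 + 12·t^3 - 9·t^2 - 4·t - 2. Tenemos la velocidad v(t) = 24·t^5 - 25·t^4 + 12·t^3 - 9·t^2 - 4·t - 2. Sustituyendo t = 2: v(2) = 418.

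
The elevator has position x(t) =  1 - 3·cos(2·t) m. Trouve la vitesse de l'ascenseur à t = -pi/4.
Nous devons dériver notre équation de la position x(t) = 1 - 3·cos(2·t) 1 fois. La dérivée de la position donne la vitesse: v(t) = 6·sin(2·t). Nous avons la vitesse v(t) = 6·sin(2·t). En substituant t = -pi/4: v(-pi/4) = -6.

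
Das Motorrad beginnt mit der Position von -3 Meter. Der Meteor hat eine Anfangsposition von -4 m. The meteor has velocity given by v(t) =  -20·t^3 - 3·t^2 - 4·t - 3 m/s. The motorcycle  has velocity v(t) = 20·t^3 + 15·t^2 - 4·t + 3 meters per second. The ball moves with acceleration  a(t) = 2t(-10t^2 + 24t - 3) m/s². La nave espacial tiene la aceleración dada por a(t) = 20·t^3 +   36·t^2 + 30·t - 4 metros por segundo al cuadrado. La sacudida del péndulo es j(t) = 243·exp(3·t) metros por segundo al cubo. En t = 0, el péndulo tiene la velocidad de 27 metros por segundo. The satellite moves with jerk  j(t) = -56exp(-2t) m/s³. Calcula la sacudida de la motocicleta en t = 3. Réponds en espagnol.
Partiendo de la velocidad v(t) = 20·t^3 + 15·t^2 - 4·t + 3, tomamos 2 derivadas. Tomando d/dt de v(t), encontramos a(t) = 60·t^2 + 30·t - 4. La derivada de la aceleración da la sacudida: j(t) = 120·t + 30. Usando j(t) = 120·t + 30 y sustituyendo t = 3, encontramos j = 390.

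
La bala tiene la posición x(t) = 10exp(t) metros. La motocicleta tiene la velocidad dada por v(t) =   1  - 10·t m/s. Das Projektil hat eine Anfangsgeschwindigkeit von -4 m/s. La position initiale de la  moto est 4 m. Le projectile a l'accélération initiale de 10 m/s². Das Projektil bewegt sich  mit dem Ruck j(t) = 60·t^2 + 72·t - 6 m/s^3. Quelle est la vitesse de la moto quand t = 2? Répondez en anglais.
From the given velocity equation v(t) = 1 - 10·t, we substitute t = 2 to get v = -19.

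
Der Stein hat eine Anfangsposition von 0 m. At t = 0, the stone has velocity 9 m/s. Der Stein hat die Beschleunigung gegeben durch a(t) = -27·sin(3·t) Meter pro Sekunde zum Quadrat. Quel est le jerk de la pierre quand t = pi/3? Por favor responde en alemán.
Wir müssen unsere Gleichung für die Beschleunigung a(t) = -27·sin(3·t) 1-mal ableiten. Durch Ableiten von der Beschleunigung erhalten wir den Ruck: j(t) = -81·cos(3·t). Aus der Gleichung für den Ruck j(t) = -81·cos(3·t), setzen wir t = pi/3 ein und erhalten j = 81.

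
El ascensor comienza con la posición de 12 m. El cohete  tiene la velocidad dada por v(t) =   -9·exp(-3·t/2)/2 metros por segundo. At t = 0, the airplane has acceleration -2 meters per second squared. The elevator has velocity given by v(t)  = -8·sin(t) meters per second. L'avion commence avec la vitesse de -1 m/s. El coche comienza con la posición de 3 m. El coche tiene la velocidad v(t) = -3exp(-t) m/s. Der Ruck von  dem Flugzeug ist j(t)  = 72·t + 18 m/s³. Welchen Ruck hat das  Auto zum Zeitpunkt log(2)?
Ausgehend von der Geschwindigkeit v(t) = -3·exp(-t), nehmen wir 2 Ableitungen. Durch Ableiten von der Geschwindigkeit erhalten wir die Beschleunigung: a(t) = 3·exp(-t). Durch Ableiten von der Beschleunigung erhalten wir den Ruck: j(t) = -3·exp(-t). Mit j(t) = -3·exp(-t) und Einsetzen von t = log(2), finden wir j = -3/2.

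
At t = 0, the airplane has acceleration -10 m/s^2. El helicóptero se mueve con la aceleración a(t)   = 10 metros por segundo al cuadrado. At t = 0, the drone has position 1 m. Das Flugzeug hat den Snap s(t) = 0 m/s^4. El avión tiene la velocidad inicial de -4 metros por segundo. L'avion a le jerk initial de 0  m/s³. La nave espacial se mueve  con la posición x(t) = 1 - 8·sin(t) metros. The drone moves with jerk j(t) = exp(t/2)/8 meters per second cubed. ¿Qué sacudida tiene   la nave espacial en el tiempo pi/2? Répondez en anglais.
To solve this, we need to take 3 derivatives of our position equation x(t) = 1 - 8·sin(t). The derivative of position gives velocity: v(t) = -8·cos(t). The derivative of velocity gives acceleration: a(t) = 8·sin(t). The derivative of acceleration gives jerk: j(t) = 8·cos(t). Using j(t) = 8·cos(t) and substituting t = pi/2, we find j = 0.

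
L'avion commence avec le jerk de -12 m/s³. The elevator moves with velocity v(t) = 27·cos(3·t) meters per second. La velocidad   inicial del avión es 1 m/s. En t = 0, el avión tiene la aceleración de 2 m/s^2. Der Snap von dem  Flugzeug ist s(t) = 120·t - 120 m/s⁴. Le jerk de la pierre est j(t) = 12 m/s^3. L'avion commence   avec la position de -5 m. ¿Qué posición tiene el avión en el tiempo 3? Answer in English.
Starting from snap s(t) = 120·t - 120, we take 4 antiderivatives. Taking ∫s(t)dt and applying j(0) = -12, we find j(t) = 60·t^2 - 120·t - 12. Integrating jerk and using the initial condition a(0) = 2, we get a(t) = 20·t^3 - 60·t^2 - 12·t + 2. Finding the antiderivative of a(t) and using v(0) = 1: v(t) = 5·t^4 - 20·t^3 - 6·t^2 + 2·t + 1. Taking ∫v(t)dt and applying x(0) = -5, we find x(t) = t^5 - 5·t^4 - 2·t^3 + t^2 + t - 5. From the given position equation x(t) = t^5 - 5·t^4 - 2·t^3 + t^2 + t - 5, we substitute t = 3 to get x = -209.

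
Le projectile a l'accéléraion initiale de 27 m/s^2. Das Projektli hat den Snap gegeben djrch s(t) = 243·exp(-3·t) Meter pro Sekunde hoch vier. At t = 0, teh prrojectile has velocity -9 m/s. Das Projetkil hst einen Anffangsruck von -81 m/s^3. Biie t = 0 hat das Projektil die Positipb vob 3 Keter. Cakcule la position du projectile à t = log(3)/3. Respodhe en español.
Partiendo del snap s(t) = 243·exp(-3·t), tomamos 4 antiderivadas. Tomando ∫s(t)dt y aplicando j(0) = -81, encontramos j(t) = -81·exp(-3·t). Integrando la sacudida y usando la condición inicial a(0) = 27, obtenemos a(t) = 27·exp(-3·t). Integrando la aceleración y usando la condición inicial v(0) = -9, obtenemos v(t) = -9·exp(-3·t). La antiderivada de la velocidad es la posición. Usando x(0) = 3, obtenemos x(t) = 3·exp(-3·t). De la ecuación de la posición x(t) = 3·exp(-3·t), sustituimos t = log(3)/3 para obtener x = 1.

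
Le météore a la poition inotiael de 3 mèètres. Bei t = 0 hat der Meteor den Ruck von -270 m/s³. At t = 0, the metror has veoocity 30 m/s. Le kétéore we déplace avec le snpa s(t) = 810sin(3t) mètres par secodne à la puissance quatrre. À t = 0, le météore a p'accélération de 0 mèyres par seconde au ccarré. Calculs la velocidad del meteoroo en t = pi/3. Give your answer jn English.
Starting from snap s(t) = 810·sin(3·t), we take 3 integrals. Taking ∫s(t)dt and applying j(0) = -270, we find j(t) = -270·cos(3·t). Taking ∫j(t)dt and applying a(0) = 0, we find a(t) = -90·sin(3·t). Taking ∫a(t)dt and applying v(0) = 30, we find v(t) = 30·cos(3·t). From the given velocity equation v(t) = 30·cos(3·t), we substitute t = pi/3 to get v = -30.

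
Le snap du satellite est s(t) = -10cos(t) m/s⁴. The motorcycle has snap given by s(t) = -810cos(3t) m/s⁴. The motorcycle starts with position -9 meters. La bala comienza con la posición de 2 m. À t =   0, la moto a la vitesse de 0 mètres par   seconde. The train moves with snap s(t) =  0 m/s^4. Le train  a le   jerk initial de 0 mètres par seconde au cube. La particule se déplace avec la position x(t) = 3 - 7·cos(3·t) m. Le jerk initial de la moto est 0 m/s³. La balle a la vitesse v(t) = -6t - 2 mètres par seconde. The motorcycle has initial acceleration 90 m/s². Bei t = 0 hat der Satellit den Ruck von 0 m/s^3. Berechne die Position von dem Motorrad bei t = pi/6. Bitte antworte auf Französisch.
Pour résoudre ceci, nous devons prendre 4 intégrales de notre équation du snap s(t) = -810·cos(3·t). En intégrant le snap et en utilisant la condition initiale j(0) = 0, nous obtenons j(t) = -270·sin(3·t). L'intégrale du jerk, avec a(0) = 90, donne l'accélération: a(t) = 90·cos(3·t). En intégrant l'accélération et en utilisant la condition initiale v(0) = 0, nous obtenons v(t) = 30·sin(3·t). En prenant ∫v(t)dt et en appliquant x(0) = -9, nous trouvons x(t) = 1 - 10·cos(3·t). Nous avons la position x(t) = 1 - 10·cos(3·t). En substituant t = pi/6: x(pi/6) = 1.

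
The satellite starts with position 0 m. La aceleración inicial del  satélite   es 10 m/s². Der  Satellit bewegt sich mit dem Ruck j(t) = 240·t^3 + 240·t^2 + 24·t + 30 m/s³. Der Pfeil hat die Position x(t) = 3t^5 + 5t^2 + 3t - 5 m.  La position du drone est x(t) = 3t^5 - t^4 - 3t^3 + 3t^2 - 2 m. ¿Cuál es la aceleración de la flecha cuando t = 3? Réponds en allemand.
Um dies zu lösen, müssen wir 2 Ableitungen unserer Gleichung für die Position x(t) = 3·t^5 + 5·t^2 + 3·t - 5 nehmen. Durch Ableiten von der Position erhalten wir die Geschwindigkeit: v(t) = 15·t^4 + 10·t + 3. Mit d/dt von v(t) finden wir a(t) = 60·t^3 + 10. Wir haben die Beschleunigung a(t) = 60·t^3 + 10. Durch Einsetzen von t = 3: a(3) = 1630.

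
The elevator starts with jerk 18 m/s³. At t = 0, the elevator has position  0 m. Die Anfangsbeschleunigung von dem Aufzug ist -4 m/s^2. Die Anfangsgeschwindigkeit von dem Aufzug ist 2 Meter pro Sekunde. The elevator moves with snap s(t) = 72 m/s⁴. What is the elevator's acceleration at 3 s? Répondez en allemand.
Wir müssen unsere Gleichung für den Snap s(t) = 72 2-mal integrieren. Durch Integration von dem Snap und Verwendung der Anfangsbedingung j(0) = 18, erhalten wir j(t) = 72·t + 18. Durch Integration von dem Ruck und Verwendung der Anfangsbedingung a(0) = -4, erhalten wir a(t) = 36·t^2 + 18·t - 4. Aus der Gleichung für die Beschleunigung a(t) = 36·t^2 + 18·t - 4, setzen wir t = 3 ein und erhalten a = 374.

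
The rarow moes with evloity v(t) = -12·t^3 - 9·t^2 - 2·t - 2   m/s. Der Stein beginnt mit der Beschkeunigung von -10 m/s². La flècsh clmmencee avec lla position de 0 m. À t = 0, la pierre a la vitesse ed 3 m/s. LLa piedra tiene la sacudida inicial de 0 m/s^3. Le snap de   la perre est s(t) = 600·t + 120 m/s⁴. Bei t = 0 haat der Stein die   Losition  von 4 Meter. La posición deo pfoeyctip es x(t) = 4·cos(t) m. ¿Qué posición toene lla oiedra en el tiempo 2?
Partiendo del snap s(t) = 600·t + 120, tomamos 4 integrales. Tomando ∫s(t)dt y aplicando j(0) = 0, encontramos j(t) = 60·t·(5·t + 2). La antiderivada de la sacudida, con a(0) = -10, da la aceleración: a(t) = 100·t^3 + 60·t^2 - 10. Integrando la aceleración y usando la condición inicial v(0) = 3, obtenemos v(t) = 25·t^4 + 20·t^3 - 10·t + 3. Integrando la velocidad y usando la condición inicial x(0) = 4, obtenemos x(t) = 5·t^5 + 5·t^4 - 5·t^2 + 3·t + 4. Tenemos la posición x(t) = 5·t^5 + 5·t^4 - 5·t^2 + 3·t + 4. Sustituyendo t = 2: x(2) = 230.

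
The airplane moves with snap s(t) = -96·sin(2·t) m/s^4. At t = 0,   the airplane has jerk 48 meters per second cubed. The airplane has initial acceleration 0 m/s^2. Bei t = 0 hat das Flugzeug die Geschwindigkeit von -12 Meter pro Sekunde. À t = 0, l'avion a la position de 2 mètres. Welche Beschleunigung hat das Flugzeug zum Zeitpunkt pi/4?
Um dies zu lösen, müssen wir 2 Integrale unserer Gleichung für den Snap s(t) = -96·sin(2·t) finden. Durch Integration von dem Snap und Verwendung der Anfangsbedingung j(0) = 48, erhalten wir j(t) = 48·cos(2·t). Durch Integration von dem Ruck und Verwendung der Anfangsbedingung a(0) = 0, erhalten wir a(t) = 24·sin(2·t). Wir haben die Beschleunigung a(t) = 24·sin(2·t). Durch Einsetzen von t = pi/4: a(pi/4) = 24.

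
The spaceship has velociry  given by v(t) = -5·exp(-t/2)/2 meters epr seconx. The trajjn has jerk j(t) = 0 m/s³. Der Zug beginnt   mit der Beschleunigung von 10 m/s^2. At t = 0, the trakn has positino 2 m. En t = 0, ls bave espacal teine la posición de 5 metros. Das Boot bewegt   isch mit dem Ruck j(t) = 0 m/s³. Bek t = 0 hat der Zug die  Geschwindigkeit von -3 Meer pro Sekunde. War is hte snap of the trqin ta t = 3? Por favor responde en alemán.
Ausgehend von dem Ruck j(t) = 0, nehmen wir 1 Ableitung. Durch Ableiten von dem Ruck erhalten wir den Snap: s(t) = 0. Wir haben den Snap s(t) = 0. Durch Einsetzen von t = 3: s(3) = 0.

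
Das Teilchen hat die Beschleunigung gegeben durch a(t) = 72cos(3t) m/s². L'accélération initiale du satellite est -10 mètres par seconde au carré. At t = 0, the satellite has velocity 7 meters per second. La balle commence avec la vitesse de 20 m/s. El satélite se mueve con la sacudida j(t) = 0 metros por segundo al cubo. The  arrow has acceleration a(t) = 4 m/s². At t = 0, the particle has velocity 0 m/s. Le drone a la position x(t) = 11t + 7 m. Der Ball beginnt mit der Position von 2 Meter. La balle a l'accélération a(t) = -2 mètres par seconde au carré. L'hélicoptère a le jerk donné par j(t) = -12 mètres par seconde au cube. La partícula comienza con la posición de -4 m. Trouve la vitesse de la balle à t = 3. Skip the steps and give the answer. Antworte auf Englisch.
The answer is 14.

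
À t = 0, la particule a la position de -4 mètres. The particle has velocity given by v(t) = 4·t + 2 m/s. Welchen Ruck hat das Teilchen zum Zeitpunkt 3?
Wir müssen unsere Gleichung für die Geschwindigkeit v(t) = 4·t + 2 2-mal ableiten. Die Ableitung von der Geschwindigkeit ergibt die Beschleunigung: a(t) = 4. Die Ableitung von der Beschleunigung ergibt den Ruck: j(t) = 0. Mit j(t) = 0 und Einsetzen von t = 3, finden wir j = 0.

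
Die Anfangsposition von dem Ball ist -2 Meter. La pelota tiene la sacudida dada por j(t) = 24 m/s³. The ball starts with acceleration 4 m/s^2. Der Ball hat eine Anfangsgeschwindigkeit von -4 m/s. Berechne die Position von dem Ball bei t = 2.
Um dies zu lösen, müssen wir 3 Stammfunktionen unserer Gleichung für den Ruck j(t) = 24 finden. Mit ∫j(t)dt und Anwendung von a(0) = 4, finden wir a(t) = 24·t + 4. Mit ∫a(t)dt und Anwendung von v(0) = -4, finden wir v(t) = 12·t^2 + 4·t - 4. Das Integral von der Geschwindigkeit, mit x(0) = -2, ergibt die Position: x(t) = 4·t^3 + 2·t^2 - 4·t - 2. Aus der Gleichung für die Position x(t) = 4·t^3 + 2·t^2 - 4·t - 2, setzen wir t = 2 ein und erhalten x = 30.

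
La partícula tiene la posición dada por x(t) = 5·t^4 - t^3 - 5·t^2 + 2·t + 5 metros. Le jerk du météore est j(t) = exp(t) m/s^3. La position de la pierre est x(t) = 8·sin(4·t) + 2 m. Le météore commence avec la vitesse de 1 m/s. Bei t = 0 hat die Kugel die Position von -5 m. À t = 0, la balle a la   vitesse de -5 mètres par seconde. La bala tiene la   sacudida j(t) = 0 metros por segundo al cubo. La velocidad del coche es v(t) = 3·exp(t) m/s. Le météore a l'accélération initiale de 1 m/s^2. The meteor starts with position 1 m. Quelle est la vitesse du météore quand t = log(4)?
En partant du jerk j(t) = exp(t), nous prenons 2 intégrales. La primitive du jerk est l'accélération. En utilisant a(0) = 1, nous obtenons a(t) = exp(t). L'intégrale de l'accélération est la vitesse. En utilisant v(0) = 1, nous obtenons v(t) = exp(t). En utilisant v(t) = exp(t) et en substituant t = log(4), nous trouvons v = 4.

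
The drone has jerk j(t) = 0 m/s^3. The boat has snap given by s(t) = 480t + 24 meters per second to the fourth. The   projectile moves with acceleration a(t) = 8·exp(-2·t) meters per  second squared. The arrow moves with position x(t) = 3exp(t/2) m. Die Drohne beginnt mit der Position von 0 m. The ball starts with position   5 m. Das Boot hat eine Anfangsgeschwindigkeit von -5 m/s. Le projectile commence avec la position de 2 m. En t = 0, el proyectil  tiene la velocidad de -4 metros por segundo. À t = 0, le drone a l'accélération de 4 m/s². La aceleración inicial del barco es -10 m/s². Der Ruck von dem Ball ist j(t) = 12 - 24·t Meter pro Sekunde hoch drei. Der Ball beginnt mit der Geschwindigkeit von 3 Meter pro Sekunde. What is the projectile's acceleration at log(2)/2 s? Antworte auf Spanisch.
De la ecuación de la aceleración a(t) = 8·exp(-2·t), sustituimos t = log(2)/2 para obtener a = 4.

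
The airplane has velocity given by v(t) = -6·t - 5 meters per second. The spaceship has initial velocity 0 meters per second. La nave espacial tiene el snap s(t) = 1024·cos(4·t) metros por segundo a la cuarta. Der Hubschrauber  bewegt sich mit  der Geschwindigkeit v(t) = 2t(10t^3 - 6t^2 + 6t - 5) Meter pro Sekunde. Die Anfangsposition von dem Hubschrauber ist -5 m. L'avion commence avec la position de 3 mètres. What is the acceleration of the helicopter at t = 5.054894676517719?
To solve this, we need to take 1 derivative of our velocity equation v(t) = 2·t·(10·t^3 - 6·t^2 + 6·t - 5). Differentiating velocity, we get acceleration: a(t) = 20·t^3 - 12·t^2 + 2·t·(30·t^2 - 12·t + 6) + 12·t - 10. We have acceleration a(t) = 20·t^3 - 12·t^2 + 2·t·(30·t^2 - 12·t + 6) + 12·t - 10. Substituting t = 5.054894676517719: a(5.054894676517719) = 9524.44430877147.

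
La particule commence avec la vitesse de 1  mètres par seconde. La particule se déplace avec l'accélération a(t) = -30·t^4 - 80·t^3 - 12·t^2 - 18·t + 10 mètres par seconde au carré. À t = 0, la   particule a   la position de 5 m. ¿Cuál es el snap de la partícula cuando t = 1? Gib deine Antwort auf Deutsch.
Um dies zu lösen, müssen wir 2 Ableitungen unserer Gleichung für die Beschleunigung a(t) = -30·t^4 - 80·t^3 - 12·t^2 - 18·t + 10 nehmen. Die Ableitung von der Beschleunigung ergibt den Ruck: j(t) = -120·t^3 - 240·t^2 - 24·t - 18. Mit d/dt von j(t) finden wir s(t) = -360·t^2 - 480·t - 24. Aus der Gleichung für den Snap s(t) = -360·t^2 - 480·t - 24, setzen wir t = 1 ein und erhalten s = -864.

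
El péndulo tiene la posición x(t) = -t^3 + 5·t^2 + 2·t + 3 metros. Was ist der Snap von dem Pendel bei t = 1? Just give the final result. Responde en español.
s(1) = 0.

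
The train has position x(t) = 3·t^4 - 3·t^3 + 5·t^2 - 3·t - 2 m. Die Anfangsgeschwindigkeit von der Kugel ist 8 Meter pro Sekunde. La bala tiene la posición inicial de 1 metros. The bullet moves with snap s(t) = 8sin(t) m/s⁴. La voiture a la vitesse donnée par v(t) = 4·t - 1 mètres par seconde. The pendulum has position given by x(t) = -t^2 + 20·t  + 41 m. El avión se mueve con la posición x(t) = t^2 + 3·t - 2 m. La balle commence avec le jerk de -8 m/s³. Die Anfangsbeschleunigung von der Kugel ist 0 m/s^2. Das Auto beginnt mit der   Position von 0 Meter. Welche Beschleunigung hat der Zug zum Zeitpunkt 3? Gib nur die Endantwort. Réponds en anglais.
At t = 3, a = 280.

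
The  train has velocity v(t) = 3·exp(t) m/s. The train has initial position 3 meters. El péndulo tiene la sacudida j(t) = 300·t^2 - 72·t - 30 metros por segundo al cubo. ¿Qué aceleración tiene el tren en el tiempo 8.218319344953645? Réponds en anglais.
We must differentiate our velocity equation v(t) = 3·exp(t) 1 time. Taking d/dt of v(t), we find a(t) = 3·exp(t). We have acceleration a(t) = 3·exp(t). Substituting t = 8.218319344953645: a(8.218319344953645) = 11124.7944851822.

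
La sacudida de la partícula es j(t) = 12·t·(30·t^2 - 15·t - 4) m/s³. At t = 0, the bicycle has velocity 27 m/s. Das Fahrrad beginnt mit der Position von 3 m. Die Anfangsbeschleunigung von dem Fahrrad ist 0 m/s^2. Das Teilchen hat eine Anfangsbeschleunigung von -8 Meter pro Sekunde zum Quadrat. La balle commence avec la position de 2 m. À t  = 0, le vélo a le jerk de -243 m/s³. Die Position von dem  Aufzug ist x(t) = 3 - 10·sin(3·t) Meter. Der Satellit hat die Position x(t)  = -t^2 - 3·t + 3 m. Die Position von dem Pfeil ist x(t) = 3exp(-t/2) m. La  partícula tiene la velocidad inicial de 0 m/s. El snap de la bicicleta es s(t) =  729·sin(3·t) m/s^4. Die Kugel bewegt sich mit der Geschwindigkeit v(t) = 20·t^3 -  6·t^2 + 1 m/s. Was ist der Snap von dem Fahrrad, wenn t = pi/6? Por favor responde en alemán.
Aus der Gleichung für den Snap s(t) = 729·sin(3·t), setzen wir t = pi/6 ein und erhalten s = 729.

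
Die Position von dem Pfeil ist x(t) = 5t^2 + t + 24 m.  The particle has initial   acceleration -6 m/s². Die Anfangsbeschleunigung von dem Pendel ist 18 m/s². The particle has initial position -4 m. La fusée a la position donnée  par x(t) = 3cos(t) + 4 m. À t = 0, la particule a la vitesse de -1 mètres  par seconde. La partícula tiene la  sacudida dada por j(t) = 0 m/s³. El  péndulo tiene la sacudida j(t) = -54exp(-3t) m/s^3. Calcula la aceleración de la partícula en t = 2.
Necesitamos integrar nuestra ecuación de la sacudida j(t) = 0 1 vez. Tomando ∫j(t)dt y aplicando a(0) = -6, encontramos a(t) = -6. De la ecuación de la aceleración a(t) = -6, sustituimos t = 2 para obtener a = -6.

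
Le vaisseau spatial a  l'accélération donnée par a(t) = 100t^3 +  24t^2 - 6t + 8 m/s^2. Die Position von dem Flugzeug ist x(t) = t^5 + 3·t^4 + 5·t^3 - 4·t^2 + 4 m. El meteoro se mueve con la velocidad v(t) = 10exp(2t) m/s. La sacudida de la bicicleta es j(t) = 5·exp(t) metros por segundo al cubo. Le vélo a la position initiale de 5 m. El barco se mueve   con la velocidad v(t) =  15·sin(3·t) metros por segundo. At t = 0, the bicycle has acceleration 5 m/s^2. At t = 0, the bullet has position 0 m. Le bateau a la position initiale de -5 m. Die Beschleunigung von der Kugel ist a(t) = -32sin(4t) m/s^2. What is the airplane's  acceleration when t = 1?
We must differentiate our position equation x(t) = t^5 + 3·t^4 + 5·t^3 - 4·t^2 + 4 2 times. The derivative of position gives velocity: v(t) = 5·t^4 + 12·t^3 + 15·t^2 - 8·t. Differentiating velocity, we get acceleration: a(t) = 20·t^3 + 36·t^2 + 30·t - 8. From the given acceleration equation a(t) = 20·t^3 + 36·t^2 + 30·t - 8, we substitute t = 1 to get a = 78.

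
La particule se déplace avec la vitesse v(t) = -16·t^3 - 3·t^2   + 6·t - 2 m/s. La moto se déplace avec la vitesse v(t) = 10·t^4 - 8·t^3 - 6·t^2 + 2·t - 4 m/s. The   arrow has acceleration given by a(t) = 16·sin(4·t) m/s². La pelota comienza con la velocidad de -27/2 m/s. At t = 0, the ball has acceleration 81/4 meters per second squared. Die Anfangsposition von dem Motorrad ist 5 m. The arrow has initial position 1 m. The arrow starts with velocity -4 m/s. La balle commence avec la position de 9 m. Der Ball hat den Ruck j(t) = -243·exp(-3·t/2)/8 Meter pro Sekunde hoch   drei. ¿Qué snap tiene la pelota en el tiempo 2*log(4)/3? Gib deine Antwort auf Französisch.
Nous devons dériver notre équation du jerk j(t) = -243·exp(-3·t/2)/8 1 fois. En dérivant le jerk, nous obtenons le snap: s(t) = 729·exp(-3·t/2)/16. En utilisant s(t) = 729·exp(-3·t/2)/16 et en substituant t = 2*log(4)/3, nous trouvons s = 729/64.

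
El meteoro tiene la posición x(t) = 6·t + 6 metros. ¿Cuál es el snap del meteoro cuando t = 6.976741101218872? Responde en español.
Partiendo de la posición x(t) = 6·t + 6, tomamos 4 derivadas. Derivando la posición, obtenemos la velocidad: v(t) = 6. Tomando d/dt de v(t), encontramos a(t) = 0. La derivada de la aceleración da la sacudida: j(t) = 0. La derivada de la sacudida da el snap: s(t) = 0. De la ecuación del snap s(t) = 0, sustituimos t = 6.976741101218872 para obtener s = 0.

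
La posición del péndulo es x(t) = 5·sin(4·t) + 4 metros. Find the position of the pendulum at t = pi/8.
Using x(t) = 5·sin(4·t) + 4 and substituting t = pi/8, we find x = 9.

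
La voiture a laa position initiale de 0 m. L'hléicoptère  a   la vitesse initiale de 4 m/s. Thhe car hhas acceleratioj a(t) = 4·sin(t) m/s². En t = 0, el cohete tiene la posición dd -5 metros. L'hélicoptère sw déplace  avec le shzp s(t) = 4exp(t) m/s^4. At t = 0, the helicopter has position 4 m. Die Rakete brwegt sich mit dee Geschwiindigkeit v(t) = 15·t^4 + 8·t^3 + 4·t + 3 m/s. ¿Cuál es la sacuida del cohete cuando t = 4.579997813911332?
Debemos derivar nuestra ecuación de la velocidad v(t) = 15·t^4 + 8·t^3 + 4·t + 3 2 veces. Tomando d/dt de v(t), encontramos a(t) = 60·t^3 + 24·t^2 + 4. Tomando d/dt de a(t), encontramos j(t) = 180·t^2 + 48·t. De la ecuación de la sacudida j(t) = 180·t^2 + 48·t, sustituimos t = 4.579997813911332 para obtener j = 3995.58829064561.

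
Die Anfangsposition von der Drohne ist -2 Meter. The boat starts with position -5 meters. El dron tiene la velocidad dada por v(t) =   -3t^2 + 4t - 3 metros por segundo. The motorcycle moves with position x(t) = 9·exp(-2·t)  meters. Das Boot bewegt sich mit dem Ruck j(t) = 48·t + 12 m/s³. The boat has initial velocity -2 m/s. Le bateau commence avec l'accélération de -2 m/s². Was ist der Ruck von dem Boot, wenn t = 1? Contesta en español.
Tenemos la sacudida j(t) = 48·t + 12. Sustituyendo t = 1: j(1) = 60.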